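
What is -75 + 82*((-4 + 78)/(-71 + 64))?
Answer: -6593/7 ≈ -941.86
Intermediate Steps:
-75 + 82*((-4 + 78)/(-71 + 64)) = -75 + 82*(74/(-7)) = -75 + 82*(74*(-1/7)) = -75 + 82*(-74/7) = -75 - 6068/7 = -6593/7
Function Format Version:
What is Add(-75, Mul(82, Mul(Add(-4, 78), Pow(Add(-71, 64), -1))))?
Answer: Rational(-6593, 7) ≈ -941.86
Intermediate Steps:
Add(-75, Mul(82, Mul(Add(-4, 78), Pow(Add(-71, 64), -1)))) = Add(-75, Mul(82, Mul(74, Pow(-7, -1)))) = Add(-75, Mul(82, Mul(74, Rational(-1, 7)))) = Add(-75, Mul(82, Rational(-74, 7))) = Add(-75, Rational(-6068, 7)) = Rational(-6593, 7)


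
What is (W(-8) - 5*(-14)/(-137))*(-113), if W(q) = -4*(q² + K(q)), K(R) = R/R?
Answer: 4032970/137 ≈ 29438.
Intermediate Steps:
K(R) = 1
W(q) = -4 - 4*q² (W(q) = -4*(q² + 1) = -4*(1 + q²) = -4 - 4*q²)
(W(-8) - 5*(-14)/(-137))*(-113) = ((-4 - 4*(-8)²) - 5*(-14)/(-137))*(-113) = ((-4 - 4*64) + 70*(-1/137))*(-113) = ((-4 - 256) - 70/137)*(-113) = (-260 - 70/137)*(-113) = -35690/137*(-113) = 4032970/137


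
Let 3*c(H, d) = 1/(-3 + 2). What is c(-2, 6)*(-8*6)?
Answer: 16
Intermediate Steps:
c(H, d) = -⅓ (c(H, d) = 1/(3*(-3 + 2)) = (⅓)/(-1) = (⅓)*(-1) = -⅓)
c(-2, 6)*(-8*6) = -(-8)*6/3 = -⅓*(-48) = 16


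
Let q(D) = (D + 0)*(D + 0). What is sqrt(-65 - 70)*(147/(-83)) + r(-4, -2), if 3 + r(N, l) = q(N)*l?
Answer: -35 - 441*I*sqrt(15)/83 ≈ -35.0 - 20.578*I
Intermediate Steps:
q(D) = D**2 (q(D) = D*D = D**2)
r(N, l) = -3 + l*N**2 (r(N, l) = -3 + N**2*l = -3 + l*N**2)
sqrt(-65 - 70)*(147/(-83)) + r(-4, -2) = sqrt(-65 - 70)*(147/(-83)) + (-3 - 2*(-4)**2) = sqrt(-135)*(147*(-1/83)) + (-3 - 2*16) = (3*I*sqrt(15))*(-147/83) + (-3 - 32) = -441*I*sqrt(15)/83 - 35 = -35 - 441*I*sqrt(15)/83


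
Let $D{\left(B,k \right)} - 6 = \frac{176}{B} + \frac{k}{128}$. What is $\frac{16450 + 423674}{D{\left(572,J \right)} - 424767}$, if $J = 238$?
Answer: $- \frac{122061056}{117799783} \approx -1.0362$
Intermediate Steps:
$D{\left(B,k \right)} = 6 + \frac{176}{B} + \frac{k}{128}$ ($D{\left(B,k \right)} = 6 + \left(\frac{176}{B} + \frac{k}{128}\right) = 6 + \frac{176}{B} + \frac{k}{128}$)
$\frac{16450 + 423674}{D{\left(572,J \right)} - 424767} = \frac{16450 + 423674}{\left(6 + \frac{176}{572} + \frac{1}{128} \cdot 238\right) - 424767} = \frac{440124}{\left(6 + 176 \cdot \frac{1}{572} + \frac{119}{64}\right) - 424767} = \frac{440124}{\left(6 + \frac{4}{13} + \frac{119}{64}\right) - 424767} = \frac{440124}{\frac{6795}{832} - 424767} = \frac{440124}{- \frac{353399349}{832}} = 440124 \left(- \frac{832}{353399349}\right) = - \frac{122061056}{117799783}$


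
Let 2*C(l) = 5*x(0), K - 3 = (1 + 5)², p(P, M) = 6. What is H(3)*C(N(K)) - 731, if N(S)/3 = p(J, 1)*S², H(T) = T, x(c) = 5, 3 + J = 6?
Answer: -1387/2 ≈ -693.50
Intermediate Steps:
J = 3 (J = -3 + 6 = 3)
K = 39 (K = 3 + (1 + 5)² = 3 + 6² = 3 + 36 = 39)
N(S) = 18*S² (N(S) = 3*(6*S²) = 18*S²)
C(l) = 25/2 (C(l) = (5*5)/2 = (½)*25 = 25/2)
H(3)*C(N(K)) - 731 = 3*(25/2) - 731 = 75/2 - 731 = -1387/2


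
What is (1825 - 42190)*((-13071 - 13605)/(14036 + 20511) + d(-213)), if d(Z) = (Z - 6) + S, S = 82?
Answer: 192121859475/34547 ≈ 5.5612e+6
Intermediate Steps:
d(Z) = 76 + Z (d(Z) = (Z - 6) + 82 = (-6 + Z) + 82 = 76 + Z)
(1825 - 42190)*((-13071 - 13605)/(14036 + 20511) + d(-213)) = (1825 - 42190)*((-13071 - 13605)/(14036 + 20511) + (76 - 213)) = -40365*(-26676/34547 - 137) = -40365*(-4759615/34547) = 192121859475/34547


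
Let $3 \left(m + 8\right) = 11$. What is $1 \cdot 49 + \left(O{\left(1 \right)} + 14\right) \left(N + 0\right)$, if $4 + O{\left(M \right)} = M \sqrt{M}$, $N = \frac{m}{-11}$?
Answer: $\frac{160}{3} \approx 53.333$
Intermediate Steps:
$m = - \frac{13}{3}$ ($m = -8 + \frac{1}{3} \cdot 11 = -8 + \frac{11}{3} = - \frac{13}{3} \approx -4.3333$)
$N = \frac{13}{33}$ ($N = - \frac{13}{3 \left(-11\right)} = \left(- \frac{13}{3}\right) \left(- \frac{1}{11}\right) = \frac{13}{33} \approx 0.39394$)
$O{\left(M \right)} = -4 + M^{\frac{3}{2}}$ ($O{\left(M \right)} = -4 + M \sqrt{M} = -4 + M^{\frac{3}{2}}$)
$1 \cdot 49 + \left(O{\left(1 \right)} + 14\right) \left(N + 0\right) = 1 \cdot 49 + \left(\left(-4 + 1^{\frac{3}{2}}\right) + 14\right) \left(\frac{13}{33} + 0\right) = 49 + \left(\left(-4 + 1\right) + 14\right) \frac{13}{33} = 49 + \left(-3 + 14\right) \frac{13}{33} = 49 + 11 \cdot \frac{13}{33} = 49 + \frac{13}{3} = \frac{160}{3}$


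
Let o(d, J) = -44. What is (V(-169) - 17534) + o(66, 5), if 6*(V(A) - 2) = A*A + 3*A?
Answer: -38701/3 ≈ -12900.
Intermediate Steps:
V(A) = 2 + A/2 + A**2/6 (V(A) = 2 + (A*A + 3*A)/6 = 2 + (A**2 + 3*A)/6 = 2 + (A/2 + A**2/6) = 2 + A/2 + A**2/6)
(V(-169) - 17534) + o(66, 5) = ((2 + (1/2)*(-169) + (1/6)*(-169)**2) - 17534) - 44 = ((2 - 169/2 + (1/6)*28561) - 17534) - 44 = ((2 - 169/2 + 28561/6) - 17534) - 44 = (14033/3 - 17534) - 44 = -38569/3 - 44 = -38701/3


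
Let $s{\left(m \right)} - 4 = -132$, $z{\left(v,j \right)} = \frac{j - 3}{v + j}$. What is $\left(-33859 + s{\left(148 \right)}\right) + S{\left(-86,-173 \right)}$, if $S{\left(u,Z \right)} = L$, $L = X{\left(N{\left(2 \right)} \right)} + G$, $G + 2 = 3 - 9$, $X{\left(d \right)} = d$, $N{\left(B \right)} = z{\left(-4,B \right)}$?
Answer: $- \frac{67989}{2} \approx -33995.0$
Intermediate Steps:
$z{\left(v,j \right)} = \frac{-3 + j}{j + v}$
$N{\left(B \right)} = \frac{-3 + B}{-4 + B}$ ($N{\left(B \right)} = \frac{-3 + B}{B - 4} = \frac{-3 + B}{-4 + B}$)
$s{\left(m \right)} = -128$ ($s{\left(m \right)} = 4 - 132 = -128$)
$G = -8$ ($G = -2 + \left(3 - 9\right) = -2 - 6 = -8$)
$L = - \frac{15}{2}$ ($L = \frac{-3 + 2}{-4 + 2} - 8 = \frac{1}{-2} \left(-1\right) - 8 = \left(- \frac{1}{2}\right) \left(-1\right) - 8 = \frac{1}{2} - 8 = - \frac{15}{2} \approx -7.5$)
$S{\left(u,Z \right)} = - \frac{15}{2}$
$\left(-33859 + s{\left(148 \right)}\right) + S{\left(-86,-173 \right)} = \left(-33859 - 128\right) - \frac{15}{2} = -33987 - \frac{15}{2} = - \frac{67989}{2}$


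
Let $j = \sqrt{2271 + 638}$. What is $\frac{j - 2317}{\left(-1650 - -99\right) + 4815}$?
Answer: $- \frac{2317}{3264} + \frac{\sqrt{2909}}{3264} \approx -0.69334$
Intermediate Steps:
$j = \sqrt{2909} \approx 53.935$
$\frac{j - 2317}{\left(-1650 - -99\right) + 4815} = \frac{\sqrt{2909} - 2317}{\left(-1650 - -99\right) + 4815} = \frac{-2317 + \sqrt{2909}}{\left(-1650 + 99\right) + 4815} = \frac{-2317 + \sqrt{2909}}{-1551 + 4815} = \frac{-2317 + \sqrt{2909}}{3264} = \left(-2317 + \sqrt{2909}\right) \frac{1}{3264} = - \frac{2317}{3264} + \frac{\sqrt{2909}}{3264}$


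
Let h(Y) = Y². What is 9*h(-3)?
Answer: 81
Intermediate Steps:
9*h(-3) = 9*(-3)² = 9*9 = 81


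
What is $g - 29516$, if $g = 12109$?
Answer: $-17407$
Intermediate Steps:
$g - 29516 = 12109 - 29516 = -17407$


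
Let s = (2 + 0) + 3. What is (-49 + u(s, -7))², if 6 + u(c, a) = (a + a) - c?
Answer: 5476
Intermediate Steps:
s = 5 (s = 2 + 3 = 5)
u(c, a) = -6 - c + 2*a (u(c, a) = -6 + ((a + a) - c) = -6 + (2*a - c) = -6 + (-c + 2*a) = -6 - c + 2*a)
(-49 + u(s, -7))² = (-49 + (-6 - 1*5 + 2*(-7)))² = (-49 + (-6 - 5 - 14))² = (-49 - 25)² = (-74)² = 5476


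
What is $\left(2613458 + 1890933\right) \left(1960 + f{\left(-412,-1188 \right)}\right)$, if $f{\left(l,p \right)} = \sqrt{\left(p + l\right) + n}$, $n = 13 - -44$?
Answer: $8828606360 + 4504391 i \sqrt{1543} \approx 8.8286 \cdot 10^{9} + 1.7694 \cdot 10^{8} i$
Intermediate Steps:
$n = 57$ ($n = 13 + 44 = 57$)
$f{\left(l,p \right)} = \sqrt{57 + l + p}$ ($f{\left(l,p \right)} = \sqrt{\left(p + l\right) + 57} = \sqrt{\left(l + p\right) + 57} = \sqrt{57 + l + p}$)
$\left(2613458 + 1890933\right) \left(1960 + f{\left(-412,-1188 \right)}\right) = \left(2613458 + 1890933\right) \left(1960 + \sqrt{57 - 412 - 1188}\right) = 4504391 \left(1960 + \sqrt{-1543}\right) = 4504391 \left(1960 + i \sqrt{1543}\right) = 8828606360 + 4504391 i \sqrt{1543}$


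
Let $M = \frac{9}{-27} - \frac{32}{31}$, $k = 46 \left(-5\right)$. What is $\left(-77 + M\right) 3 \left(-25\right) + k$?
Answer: $\frac{175070}{31} \approx 5647.4$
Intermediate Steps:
$k = -230$
$M = - \frac{127}{93}$ ($M = 9 \left(- \frac{1}{27}\right) - \frac{32}{31} = - \frac{1}{3} - \frac{32}{31} = - \frac{127}{93} \approx -1.3656$)
$\left(-77 + M\right) 3 \left(-25\right) + k = \left(-77 - \frac{127}{93}\right) 3 \left(-25\right) - 230 = \left(- \frac{7288}{93}\right) \left(-75\right) - 230 = \frac{182200}{31} - 230 = \frac{175070}{31}$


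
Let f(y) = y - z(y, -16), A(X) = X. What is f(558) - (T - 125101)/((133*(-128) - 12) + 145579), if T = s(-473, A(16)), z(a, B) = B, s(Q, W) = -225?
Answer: 73909008/128543 ≈ 574.97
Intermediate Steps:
T = -225
f(y) = 16 + y (f(y) = y - 1*(-16) = y + 16 = 16 + y)
f(558) - (T - 125101)/((133*(-128) - 12) + 145579) = (16 + 558) - (-225 - 125101)/((133*(-128) - 12) + 145579) = 574 - (-125326)/((-17024 - 12) + 145579) = 574 - (-125326)/(-17036 + 145579) = 574 - (-125326)/128543 = 574 - 1*(-125326/128543) = 574 + 125326/128543 = 73909008/128543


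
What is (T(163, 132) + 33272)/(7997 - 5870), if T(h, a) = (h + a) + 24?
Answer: 11197/709 ≈ 15.793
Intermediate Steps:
T(h, a) = 24 + a + h (T(h, a) = (a + h) + 24 = 24 + a + h)
(T(163, 132) + 33272)/(7997 - 5870) = ((24 + 132 + 163) + 33272)/(7997 - 5870) = (319 + 33272)/2127 = 33591*(1/2127) = 11197/709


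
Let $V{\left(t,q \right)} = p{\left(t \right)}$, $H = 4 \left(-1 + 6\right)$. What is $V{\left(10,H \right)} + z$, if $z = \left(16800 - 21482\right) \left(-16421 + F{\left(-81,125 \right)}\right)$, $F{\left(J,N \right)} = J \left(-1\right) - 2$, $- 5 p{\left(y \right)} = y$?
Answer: $76513242$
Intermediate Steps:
$p{\left(y \right)} = - \frac{y}{5}$
$H = 20$ ($H = 4 \cdot 5 = 20$)
$V{\left(t,q \right)} = - \frac{t}{5}$
$F{\left(J,N \right)} = -2 - J$ ($F{\left(J,N \right)} = - J - 2 = -2 - J$)
$z = 76513244$ ($z = \left(16800 - 21482\right) \left(-16421 - -79\right) = - 4682 \left(-16421 + \left(-2 + 81\right)\right) = - 4682 \left(-16421 + 79\right) = \left(-4682\right) \left(-16342\right) = 76513244$)
$V{\left(10,H \right)} + z = \left(- \frac{1}{5}\right) 10 + 76513244 = -2 + 76513244 = 76513242$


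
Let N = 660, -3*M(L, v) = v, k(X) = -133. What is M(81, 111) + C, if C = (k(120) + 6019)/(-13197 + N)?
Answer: -52195/1393 ≈ -37.469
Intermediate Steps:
M(L, v) = -v/3
C = -654/1393 (C = (-133 + 6019)/(-13197 + 660) = 5886/(-12537) = 5886*(-1/12537) = -654/1393 ≈ -0.46949)
M(81, 111) + C = -⅓*111 - 654/1393 = -37 - 654/1393 = -52195/1393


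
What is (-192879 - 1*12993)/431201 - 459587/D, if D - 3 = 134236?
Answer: -225810425395/57883991039 ≈ -3.9011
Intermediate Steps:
D = 134239 (D = 3 + 134236 = 134239)
(-192879 - 1*12993)/431201 - 459587/D = (-192879 - 1*12993)/431201 - 459587/134239 = (-192879 - 12993)*(1/431201) - 459587*1/134239 = -205872*1/431201 - 459587/134239 = -205872/431201 - 459587/134239 = -225810425395/57883991039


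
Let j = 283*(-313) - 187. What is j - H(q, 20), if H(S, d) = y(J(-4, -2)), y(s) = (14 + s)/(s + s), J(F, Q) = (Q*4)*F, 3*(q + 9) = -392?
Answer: -2840535/32 ≈ -88767.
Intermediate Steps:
q = -419/3 (q = -9 + (⅓)*(-392) = -9 - 392/3 = -419/3 ≈ -139.67)
j = -88766 (j = -88579 - 187 = -88766)
J(F, Q) = 4*F*Q (J(F, Q) = (4*Q)*F = 4*F*Q)
y(s) = (14 + s)/(2*s) (y(s) = (14 + s)/((2*s)) = (14 + s)*(1/(2*s)) = (14 + s)/(2*s))
H(S, d) = 23/32 (H(S, d) = (14 + 4*(-4)*(-2))/(2*((4*(-4)*(-2)))) = (½)*(14 + 32)/32 = (½)*(1/32)*46 = 23/32)
j - H(q, 20) = -88766 - 1*23/32 = -88766 - 23/32 = -2840535/32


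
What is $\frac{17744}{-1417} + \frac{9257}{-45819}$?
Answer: $- \frac{826129505}{64925523} \approx -12.724$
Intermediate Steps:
$\frac{17744}{-1417} + \frac{9257}{-45819} = 17744 \left(- \frac{1}{1417}\right) + 9257 \left(- \frac{1}{45819}\right) = - \frac{17744}{1417} - \frac{9257}{45819} = - \frac{826129505}{64925523}$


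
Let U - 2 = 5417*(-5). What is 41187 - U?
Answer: 68270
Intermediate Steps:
U = -27083 (U = 2 + 5417*(-5) = 2 - 27085 = -27083)
41187 - U = 41187 - 1*(-27083) = 41187 + 27083 = 68270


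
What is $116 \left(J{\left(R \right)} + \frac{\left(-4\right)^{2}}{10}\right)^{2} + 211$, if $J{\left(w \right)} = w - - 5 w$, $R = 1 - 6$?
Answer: $\frac{2344299}{25} \approx 93772.0$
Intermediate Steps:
$R = -5$ ($R = 1 - 6 = -5$)
$J{\left(w \right)} = 6 w$ ($J{\left(w \right)} = w + 5 w = 6 w$)
$116 \left(J{\left(R \right)} + \frac{\left(-4\right)^{2}}{10}\right)^{2} + 211 = 116 \left(6 \left(-5\right) + \frac{\left(-4\right)^{2}}{10}\right)^{2} + 211 = 116 \left(-30 + 16 \cdot \frac{1}{10}\right)^{2} + 211 = 116 \left(-30 + \frac{8}{5}\right)^{2} + 211 = 116 \left(- \frac{142}{5}\right)^{2} + 211 = 116 \cdot \frac{20164}{25} + 211 = \frac{2339024}{25} + 211 = \frac{2344299}{25}$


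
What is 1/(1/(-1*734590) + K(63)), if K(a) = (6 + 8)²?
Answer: 734590/143979639 ≈ 0.0051020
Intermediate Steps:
K(a) = 196 (K(a) = 14² = 196)
1/(1/(-1*734590) + K(63)) = 1/(1/(-1*734590) + 196) = 1/(1/(-734590) + 196) = 1/(-1/734590 + 196) = 1/(143979639/734590) = 734590/143979639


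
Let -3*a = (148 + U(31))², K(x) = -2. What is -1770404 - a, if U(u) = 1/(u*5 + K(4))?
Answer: -123817365683/70227 ≈ -1.7631e+6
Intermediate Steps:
U(u) = 1/(-2 + 5*u) (U(u) = 1/(u*5 - 2) = 1/(5*u - 2) = 1/(-2 + 5*u))
a = -512796025/70227 (a = -(148 + 1/(-2 + 5*31))²/3 = -(148 + 1/(-2 + 155))²/3 = -(148 + 1/153)²/3 = -(22645/153)²/3 = -⅓*512796025/23409 = -512796025/70227 ≈ -7302.0)
-1770404 - a = -1770404 - 1*(-512796025/70227) = -1770404 + 512796025/70227 = -123817365683/70227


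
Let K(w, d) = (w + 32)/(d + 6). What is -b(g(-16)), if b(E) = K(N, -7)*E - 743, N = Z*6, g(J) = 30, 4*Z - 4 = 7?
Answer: 2198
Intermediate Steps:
Z = 11/4 (Z = 1 + (1/4)*7 = 1 + 7/4 = 11/4 ≈ 2.7500)
N = 33/2 (N = (11/4)*6 = 33/2 ≈ 16.500)
K(w, d) = (32 + w)/(6 + d)
b(E) = -743 - 97*E/2 (b(E) = ((32 + 33/2)/(6 - 7))*E - 743 = ((97/2)/(-1))*E - 743 = (-1*97/2)*E - 743 = -97*E/2 - 743 = -743 - 97*E/2)
-b(g(-16)) = -(-743 - 97/2*30) = -(-743 - 1455) = -1*(-2198) = 2198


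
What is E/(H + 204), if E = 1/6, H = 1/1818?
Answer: 303/370873 ≈ 0.00081699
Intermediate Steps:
H = 1/1818 ≈ 0.00055005
E = ⅙ ≈ 0.16667
E/(H + 204) = (⅙)/(1/1818 + 204) = (⅙)/(370873/1818) = (1818/370873)*(⅙) = 303/370873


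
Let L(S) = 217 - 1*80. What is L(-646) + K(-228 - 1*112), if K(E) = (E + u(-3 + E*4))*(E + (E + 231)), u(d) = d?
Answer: 764784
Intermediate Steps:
L(S) = 137 (L(S) = 217 - 80 = 137)
K(E) = (-3 + 5*E)*(231 + 2*E) (K(E) = (E + (-3 + E*4))*(E + (E + 231)) = (E + (-3 + 4*E))*(E + (231 + E)) = (-3 + 5*E)*(231 + 2*E))
L(-646) + K(-228 - 1*112) = 137 + (-693 + 10*(-228 - 1*112)**2 + 1149*(-228 - 1*112)) = 137 + (-693 + 10*(-228 - 112)**2 + 1149*(-228 - 112)) = 137 + (-693 + 10*(-340)**2 + 1149*(-340)) = 137 + (-693 + 10*115600 - 390660) = 137 + (-693 + 1156000 - 390660) = 137 + 764647 = 764784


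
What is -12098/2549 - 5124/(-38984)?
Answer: -114641839/24842554 ≈ -4.6147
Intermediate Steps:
-12098/2549 - 5124/(-38984) = -12098*1/2549 - 5124*(-1/38984) = -12098/2549 + 1281/9746 = -114641839/24842554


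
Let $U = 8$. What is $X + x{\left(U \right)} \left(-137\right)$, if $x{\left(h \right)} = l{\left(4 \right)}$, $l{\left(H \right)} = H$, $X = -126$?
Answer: $-674$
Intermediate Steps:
$x{\left(h \right)} = 4$
$X + x{\left(U \right)} \left(-137\right) = -126 + 4 \left(-137\right) = -126 - 548 = -674$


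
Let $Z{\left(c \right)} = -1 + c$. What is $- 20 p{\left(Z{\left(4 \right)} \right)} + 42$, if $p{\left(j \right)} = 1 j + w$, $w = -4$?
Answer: $62$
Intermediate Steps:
$p{\left(j \right)} = -4 + j$ ($p{\left(j \right)} = 1 j - 4 = j - 4 = -4 + j$)
$- 20 p{\left(Z{\left(4 \right)} \right)} + 42 = - 20 \left(-4 + \left(-1 + 4\right)\right) + 42 = - 20 \left(-4 + 3\right) + 42 = \left(-20\right) \left(-1\right) + 42 = 20 + 42 = 62$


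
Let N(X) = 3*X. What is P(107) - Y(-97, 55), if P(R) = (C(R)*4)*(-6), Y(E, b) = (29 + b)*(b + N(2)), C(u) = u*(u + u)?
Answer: -554676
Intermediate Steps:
C(u) = 2*u² (C(u) = u*(2*u) = 2*u²)
Y(E, b) = (6 + b)*(29 + b) (Y(E, b) = (29 + b)*(b + 3*2) = (29 + b)*(b + 6) = (29 + b)*(6 + b) = (6 + b)*(29 + b))
P(R) = -48*R² (P(R) = ((2*R²)*4)*(-6) = (8*R²)*(-6) = -48*R²)
P(107) - Y(-97, 55) = -48*107² - (174 + 55² + 35*55) = -48*11449 - (174 + 3025 + 1925) = -549552 - 1*5124 = -549552 - 5124 = -554676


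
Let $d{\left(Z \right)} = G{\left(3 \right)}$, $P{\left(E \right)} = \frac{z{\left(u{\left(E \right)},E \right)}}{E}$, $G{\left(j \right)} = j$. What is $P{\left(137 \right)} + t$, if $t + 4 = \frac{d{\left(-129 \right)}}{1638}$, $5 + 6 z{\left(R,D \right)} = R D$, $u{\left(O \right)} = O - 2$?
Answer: $\frac{461173}{24934} \approx 18.496$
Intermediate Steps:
$u{\left(O \right)} = -2 + O$
$z{\left(R,D \right)} = - \frac{5}{6} + \frac{D R}{6}$ ($z{\left(R,D \right)} = - \frac{5}{6} + \frac{R D}{6} = - \frac{5}{6} + \frac{D R}{6}$)
$P{\left(E \right)} = \frac{- \frac{5}{6} + \frac{E \left(-2 + E\right)}{6}}{E}$
$d{\left(Z \right)} = 3$
$t = - \frac{2183}{546}$ ($t = -4 + \frac{3}{1638} = -4 + 3 \cdot \frac{1}{1638} = -4 + \frac{1}{546} = - \frac{2183}{546} \approx -3.9982$)
$P{\left(137 \right)} + t = \frac{-5 + 137 \left(-2 + 137\right)}{6 \cdot 137} - \frac{2183}{546} = \frac{1}{6} \cdot \frac{1}{137} \left(-5 + 137 \cdot 135\right) - \frac{2183}{546} = \frac{1}{6} \cdot \frac{1}{137} \left(-5 + 18495\right) - \frac{2183}{546} = \frac{1}{6} \cdot \frac{1}{137} \cdot 18490 - \frac{2183}{546} = \frac{9245}{411} - \frac{2183}{546} = \frac{461173}{24934}$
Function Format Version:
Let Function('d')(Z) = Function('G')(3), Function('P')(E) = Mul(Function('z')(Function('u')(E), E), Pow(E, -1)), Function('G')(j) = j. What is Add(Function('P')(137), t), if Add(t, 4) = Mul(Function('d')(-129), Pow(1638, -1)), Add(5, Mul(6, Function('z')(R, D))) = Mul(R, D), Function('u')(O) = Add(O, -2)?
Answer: Rational(461173, 24934) ≈ 18.496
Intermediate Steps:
Function('u')(O) = Add(-2, O)
Function('z')(R, D) = Add(Rational(-5, 6), Mul(Rational(1, 6), D, R)) (Function('z')(R, D) = Add(Rational(-5, 6), Mul(Rational(1, 6), Mul(R, D))) = Add(Rational(-5, 6), Mul(Rational(1, 6), Mul(D, R))) = Add(Rational(-5, 6), Mul(Rational(1, 6), D, R)))
Function('P')(E) = Mul(Pow(E, -1), Add(Rational(-5, 6), Mul(Rational(1, 6), E, Add(-2, E)))) (Function('P')(E) = Mul(Add(Rational(-5, 6), Mul(Rational(1, 6), E, Add(-2, E))), Pow(E, -1)) = Mul(Pow(E, -1), Add(Rational(-5, 6), Mul(Rational(1, 6), E, Add(-2, E)))))
Function('d')(Z) = 3
t = Rational(-2183, 546) (t = Add(-4, Mul(3, Pow(1638, -1))) = Add(-4, Mul(3, Rational(1, 1638))) = Add(-4, Rational(1, 546)) = Rational(-2183, 546) ≈ -3.9982)
Add(Function('P')(137), t) = Add(Mul(Rational(1, 6), Pow(137, -1), Add(-5, Mul(137, Add(-2, 137)))), Rational(-2183, 546)) = Add(Mul(Rational(1, 6), Rational(1, 137), Add(-5, Mul(137, 135))), Rational(-2183, 546)) = Add(Mul(Rational(1, 6), Rational(1, 137), Add(-5, 18495)), Rational(-2183, 546)) = Add(Mul(Rational(1, 6), Rational(1, 137), 18490), Rational(-2183, 546)) = Add(Rational(9245, 411), Rational(-2183, 546)) = Rational(461173, 24934)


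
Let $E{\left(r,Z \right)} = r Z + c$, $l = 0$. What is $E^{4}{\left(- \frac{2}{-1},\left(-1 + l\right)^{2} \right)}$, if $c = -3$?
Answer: $1$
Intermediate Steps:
$E{\left(r,Z \right)} = -3 + Z r$ ($E{\left(r,Z \right)} = r Z - 3 = Z r - 3 = -3 + Z r$)
$E^{4}{\left(- \frac{2}{-1},\left(-1 + l\right)^{2} \right)} = \left(-3 + \left(-1 + 0\right)^{2} \left(- \frac{2}{-1}\right)\right)^{4} = \left(-3 + \left(-1\right)^{2} \left(\left(-2\right) \left(-1\right)\right)\right)^{4} = \left(-3 + 1 \cdot 2\right)^{4} = \left(-3 + 2\right)^{4} = \left(-1\right)^{4} = 1$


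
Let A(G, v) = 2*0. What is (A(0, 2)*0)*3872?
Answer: 0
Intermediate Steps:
A(G, v) = 0
(A(0, 2)*0)*3872 = (0*0)*3872 = 0*3872 = 0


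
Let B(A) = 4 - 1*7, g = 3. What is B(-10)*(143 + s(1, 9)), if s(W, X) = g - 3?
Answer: -429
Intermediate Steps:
B(A) = -3 (B(A) = 4 - 7 = -3)
s(W, X) = 0 (s(W, X) = 3 - 3 = 0)
B(-10)*(143 + s(1, 9)) = -3*(143 + 0) = -3*143 = -429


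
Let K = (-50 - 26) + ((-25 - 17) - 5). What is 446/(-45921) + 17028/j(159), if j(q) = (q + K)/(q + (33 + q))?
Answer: 7623941737/45921 ≈ 1.6602e+5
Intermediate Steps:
K = -123 (K = -76 + (-42 - 5) = -76 - 47 = -123)
j(q) = (-123 + q)/(33 + 2*q) (j(q) = (q - 123)/(q + (33 + q)) = (-123 + q)/(33 + 2*q))
446/(-45921) + 17028/j(159) = 446/(-45921) + 17028/(((-123 + 159)/(33 + 2*159))) = 446*(-1/45921) + 17028/((36/(33 + 318))) = -446/45921 + 17028/((36/351)) = -446/45921 + 17028/(((1/351)*36)) = -446/45921 + 17028/(4/39) = -446/45921 + 17028*(39/4) = -446/45921 + 166023 = 7623941737/45921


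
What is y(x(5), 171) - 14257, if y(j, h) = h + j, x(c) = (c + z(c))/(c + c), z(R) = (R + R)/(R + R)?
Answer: -70427/5 ≈ -14085.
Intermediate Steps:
z(R) = 1 (z(R) = (2*R)/((2*R)) = (2*R)*(1/(2*R)) = 1)
x(c) = (1 + c)/(2*c) (x(c) = (c + 1)/(c + c) = (1 + c)/((2*c)) = (1 + c)*(1/(2*c)) = (1 + c)/(2*c))
y(x(5), 171) - 14257 = (171 + (1/2)*(1 + 5)/5) - 14257 = (171 + (1/2)*(1/5)*6) - 14257 = (171 + 3/5) - 14257 = 858/5 - 14257 = -70427/5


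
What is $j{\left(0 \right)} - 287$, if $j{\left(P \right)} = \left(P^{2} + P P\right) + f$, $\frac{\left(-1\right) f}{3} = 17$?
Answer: $-338$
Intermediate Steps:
$f = -51$ ($f = \left(-3\right) 17 = -51$)
$j{\left(P \right)} = -51 + 2 P^{2}$ ($j{\left(P \right)} = \left(P^{2} + P P\right) - 51 = \left(P^{2} + P^{2}\right) - 51 = 2 P^{2} - 51 = -51 + 2 P^{2}$)
$j{\left(0 \right)} - 287 = \left(-51 + 2 \cdot 0^{2}\right) - 287 = \left(-51 + 2 \cdot 0\right) - 287 = \left(-51 + 0\right) - 287 = -51 - 287 = -338$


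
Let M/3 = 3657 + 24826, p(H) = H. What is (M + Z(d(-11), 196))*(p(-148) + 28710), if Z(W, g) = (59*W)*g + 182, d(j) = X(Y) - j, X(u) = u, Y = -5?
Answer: 4427538430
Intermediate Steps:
d(j) = -5 - j
M = 85449 (M = 3*(3657 + 24826) = 3*28483 = 85449)
Z(W, g) = 182 + 59*W*g (Z(W, g) = 59*W*g + 182 = 182 + 59*W*g)
(M + Z(d(-11), 196))*(p(-148) + 28710) = (85449 + (182 + 59*(-5 - 1*(-11))*196))*(-148 + 28710) = (85449 + (182 + 59*(-5 + 11)*196))*28562 = (85449 + (182 + 59*6*196))*28562 = (85449 + (182 + 69384))*28562 = (85449 + 69566)*28562 = 155015*28562 = 4427538430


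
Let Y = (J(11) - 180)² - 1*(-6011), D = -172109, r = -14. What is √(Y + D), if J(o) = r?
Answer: I*√128462 ≈ 358.42*I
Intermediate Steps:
J(o) = -14
Y = 43647 (Y = (-14 - 180)² - 1*(-6011) = (-194)² + 6011 = 37636 + 6011 = 43647)
√(Y + D) = √(43647 - 172109) = √(-128462) = I*√128462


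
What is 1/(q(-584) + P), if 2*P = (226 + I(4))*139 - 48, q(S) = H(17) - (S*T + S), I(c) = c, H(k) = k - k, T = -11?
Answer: 1/10121 ≈ 9.8804e-5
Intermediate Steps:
H(k) = 0
q(S) = 10*S (q(S) = 0 - (S*(-11) + S) = 0 - (-11*S + S) = 0 - (-10)*S = 0 + 10*S = 10*S)
P = 15961 (P = ((226 + 4)*139 - 48)/2 = (230*139 - 48)/2 = (31970 - 48)/2 = (1/2)*31922 = 15961)
1/(q(-584) + P) = 1/(10*(-584) + 15961) = 1/(-5840 + 15961) = 1/10121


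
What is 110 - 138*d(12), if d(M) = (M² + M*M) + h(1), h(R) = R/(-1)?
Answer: -39496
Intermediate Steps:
h(R) = -R (h(R) = R*(-1) = -R)
d(M) = -1 + 2*M² (d(M) = (M² + M*M) - 1*1 = (M² + M²) - 1 = 2*M² - 1 = -1 + 2*M²)
110 - 138*d(12) = 110 - 138*(-1 + 2*12²) = 110 - 138*(-1 + 2*144) = 110 - 138*(-1 + 288) = 110 - 138*287 = 110 - 39606 = -39496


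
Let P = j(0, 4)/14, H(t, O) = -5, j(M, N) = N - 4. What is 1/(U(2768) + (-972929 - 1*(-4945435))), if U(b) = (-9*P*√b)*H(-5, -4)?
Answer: 1/3972506 ≈ 2.5173e-7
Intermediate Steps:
j(M, N) = -4 + N
P = 0 (P = (-4 + 4)/14 = 0*(1/14) = 0)
U(b) = 0 (U(b) = -0*√b*(-5) = -9*0*(-5) = 0*(-5) = 0)
1/(U(2768) + (-972929 - 1*(-4945435))) = 1/(0 + (-972929 - 1*(-4945435))) = 1/(0 + (-972929 + 4945435)) = 1/(0 + 3972506) = 1/3972506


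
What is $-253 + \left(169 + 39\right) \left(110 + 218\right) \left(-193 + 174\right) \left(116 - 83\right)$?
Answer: $-42776701$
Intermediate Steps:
$-253 + \left(169 + 39\right) \left(110 + 218\right) \left(-193 + 174\right) \left(116 - 83\right) = -253 + 208 \cdot 328 \left(\left(-19\right) 33\right) = -253 + 68224 \left(-627\right) = -253 - 42776448 = -42776701$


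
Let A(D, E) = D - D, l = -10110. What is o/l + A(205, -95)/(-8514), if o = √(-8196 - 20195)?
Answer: -I*√28391/10110 ≈ -0.016666*I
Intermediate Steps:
A(D, E) = 0
o = I*√28391 (o = √(-28391) = I*√28391 ≈ 168.5*I)
o/l + A(205, -95)/(-8514) = (I*√28391)/(-10110) + 0/(-8514) = (I*√28391)*(-1/10110) + 0*(-1/8514) = -I*√28391/10110 + 0 = -I*√28391/10110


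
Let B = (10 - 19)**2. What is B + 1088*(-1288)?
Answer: -1401263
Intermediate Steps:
B = 81 (B = (-9)**2 = 81)
B + 1088*(-1288) = 81 + 1088*(-1288) = 81 - 1401344 = -1401263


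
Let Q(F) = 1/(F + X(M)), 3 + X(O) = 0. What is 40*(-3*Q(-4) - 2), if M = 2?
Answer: -440/7 ≈ -62.857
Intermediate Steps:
X(O) = -3 (X(O) = -3 + 0 = -3)
Q(F) = 1/(-3 + F) (Q(F) = 1/(F - 3) = 1/(-3 + F))
40*(-3*Q(-4) - 2) = 40*(-3/(-3 - 4) - 2) = 40*(-3/(-7) - 2) = 40*(-3*(-1/7) - 2) = 40*(3/7 - 2) = 40*(-11/7) = -440/7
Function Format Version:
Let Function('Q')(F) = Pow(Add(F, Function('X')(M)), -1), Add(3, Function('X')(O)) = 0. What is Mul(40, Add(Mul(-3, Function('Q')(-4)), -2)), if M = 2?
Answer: Rational(-440, 7) ≈ -62.857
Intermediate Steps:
Function('X')(O) = -3 (Function('X')(O) = Add(-3, 0) = -3)
Function('Q')(F) = Pow(Add(-3, F), -1) (Function('Q')(F) = Pow(Add(F, -3), -1) = Pow(Add(-3, F), -1))
Mul(40, Add(Mul(-3, Function('Q')(-4)), -2)) = Mul(40, Add(Mul(-3, Pow(Add(-3, -4), -1)), -2)) = Mul(40, Add(Mul(-3, Pow(-7, -1)), -2)) = Mul(40, Add(Mul(-3, Rational(-1, 7)), -2)) = Mul(40, Add(Rational(3, 7), -2)) = Mul(40, Rational(-11, 7)) = Rational(-440, 7)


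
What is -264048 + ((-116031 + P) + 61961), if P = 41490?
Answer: -276628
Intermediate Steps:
-264048 + ((-116031 + P) + 61961) = -264048 + ((-116031 + 41490) + 61961) = -264048 + (-74541 + 61961) = -264048 - 12580 = -276628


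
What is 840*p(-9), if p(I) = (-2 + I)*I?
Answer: 83160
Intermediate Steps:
p(I) = I*(-2 + I)
840*p(-9) = 840*(-9*(-2 - 9)) = 840*(-9*(-11)) = 840*99 = 83160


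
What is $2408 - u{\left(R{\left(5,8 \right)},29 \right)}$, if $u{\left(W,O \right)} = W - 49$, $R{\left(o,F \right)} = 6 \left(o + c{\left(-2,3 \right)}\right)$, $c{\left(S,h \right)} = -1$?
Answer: $2433$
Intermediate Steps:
$R{\left(o,F \right)} = -6 + 6 o$ ($R{\left(o,F \right)} = 6 \left(o - 1\right) = 6 \left(-1 + o\right) = -6 + 6 o$)
$u{\left(W,O \right)} = -49 + W$
$2408 - u{\left(R{\left(5,8 \right)},29 \right)} = 2408 - \left(-49 + \left(-6 + 6 \cdot 5\right)\right) = 2408 - \left(-49 + \left(-6 + 30\right)\right) = 2408 - \left(-49 + 24\right) = 2408 - -25 = 2408 + 25 = 2433$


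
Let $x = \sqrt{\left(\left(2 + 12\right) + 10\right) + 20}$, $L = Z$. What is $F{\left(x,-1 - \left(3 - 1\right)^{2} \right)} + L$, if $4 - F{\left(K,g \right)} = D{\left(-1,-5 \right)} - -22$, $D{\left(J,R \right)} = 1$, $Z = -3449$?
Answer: $-3468$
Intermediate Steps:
$L = -3449$
$x = 2 \sqrt{11}$ ($x = \sqrt{\left(14 + 10\right) + 20} = \sqrt{24 + 20} = \sqrt{44} = 2 \sqrt{11} \approx 6.6332$)
$F{\left(K,g \right)} = -19$ ($F{\left(K,g \right)} = 4 - \left(1 - -22\right) = 4 - \left(1 + 22\right) = 4 - 23 = -19$)
$F{\left(x,-1 - \left(3 - 1\right)^{2} \right)} + L = -19 - 3449 = -3468$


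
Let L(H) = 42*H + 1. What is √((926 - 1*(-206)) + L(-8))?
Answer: √797 ≈ 28.231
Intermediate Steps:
L(H) = 1 + 42*H
√((926 - 1*(-206)) + L(-8)) = √((926 - 1*(-206)) + (1 + 42*(-8))) = √((926 + 206) + (1 - 336)) = √(1132 - 335) = √797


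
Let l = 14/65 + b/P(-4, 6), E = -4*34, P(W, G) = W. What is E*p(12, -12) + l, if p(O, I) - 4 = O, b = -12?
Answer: -141231/65 ≈ -2172.8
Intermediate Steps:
p(O, I) = 4 + O
E = -136
l = 209/65 (l = 14/65 - 12/(-4) = 14*(1/65) - 12*(-¼) = 14/65 + 3 = 209/65 ≈ 3.2154)
E*p(12, -12) + l = -136*(4 + 12) + 209/65 = -136*16 + 209/65 = -2176 + 209/65 = -141231/65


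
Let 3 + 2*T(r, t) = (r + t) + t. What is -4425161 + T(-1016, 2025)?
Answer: -8847291/2 ≈ -4.4236e+6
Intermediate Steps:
T(r, t) = -3/2 + t + r/2 (T(r, t) = -3/2 + ((r + t) + t)/2 = -3/2 + (r + 2*t)/2 = -3/2 + (t + r/2) = -3/2 + t + r/2)
-4425161 + T(-1016, 2025) = -4425161 + (-3/2 + 2025 + (½)*(-1016)) = -4425161 + (-3/2 + 2025 - 508) = -4425161 + 3031/2 = -8847291/2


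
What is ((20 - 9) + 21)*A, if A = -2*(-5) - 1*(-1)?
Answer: 352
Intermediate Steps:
A = 11 (A = 10 + 1 = 11)
((20 - 9) + 21)*A = ((20 - 9) + 21)*11 = (11 + 21)*11 = 32*11 = 352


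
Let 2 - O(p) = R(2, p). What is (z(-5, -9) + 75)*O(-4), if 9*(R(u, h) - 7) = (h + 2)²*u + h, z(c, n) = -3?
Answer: -392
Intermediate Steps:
R(u, h) = 7 + h/9 + u*(2 + h)²/9 (R(u, h) = 7 + ((h + 2)²*u + h)/9 = 7 + ((2 + h)²*u + h)/9 = 7 + (u*(2 + h)² + h)/9 = 7 + (h + u*(2 + h)²)/9 = 7 + (h/9 + u*(2 + h)²/9) = 7 + h/9 + u*(2 + h)²/9)
O(p) = -5 - 2*(2 + p)²/9 - p/9 (O(p) = 2 - (7 + p/9 + (⅑)*2*(2 + p)²) = 2 - (7 + p/9 + 2*(2 + p)²/9) = 2 + (-7 - 2*(2 + p)²/9 - p/9) = -5 - 2*(2 + p)²/9 - p/9)
(z(-5, -9) + 75)*O(-4) = (-3 + 75)*(-53/9 - 1*(-4) - 2/9*(-4)²) = 72*(-53/9 + 4 - 2/9*16) = 72*(-53/9 + 4 - 32/9) = 72*(-49/9) = -392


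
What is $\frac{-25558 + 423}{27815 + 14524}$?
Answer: $- \frac{2285}{3849} \approx -0.59366$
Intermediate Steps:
$\frac{-25558 + 423}{27815 + 14524} = - \frac{25135}{42339} = \left(-25135\right) \frac{1}{42339} = - \frac{2285}{3849}$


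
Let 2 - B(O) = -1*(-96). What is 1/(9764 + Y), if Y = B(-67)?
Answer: 1/9670 ≈ 0.00010341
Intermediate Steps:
B(O) = -94 (B(O) = 2 - (-1)*(-96) = 2 - 1*96 = 2 - 96 = -94)
Y = -94
1/(9764 + Y) = 1/(9764 - 94) = 1/9670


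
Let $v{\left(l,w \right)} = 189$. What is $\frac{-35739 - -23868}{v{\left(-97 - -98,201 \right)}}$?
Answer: $- \frac{1319}{21} \approx -62.81$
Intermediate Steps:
$\frac{-35739 - -23868}{v{\left(-97 - -98,201 \right)}} = \frac{-35739 - -23868}{189} = \left(-35739 + 23868\right) \frac{1}{189} = \left(-11871\right) \frac{1}{189} = - \frac{1319}{21}$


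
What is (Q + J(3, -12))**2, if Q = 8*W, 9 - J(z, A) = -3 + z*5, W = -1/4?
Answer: 25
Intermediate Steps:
W = -1/4 (W = -1*1/4 = -1/4 ≈ -0.25000)
J(z, A) = 12 - 5*z (J(z, A) = 9 - (-3 + z*5) = 9 - (-3 + 5*z) = 9 + (3 - 5*z) = 12 - 5*z)
Q = -2 (Q = 8*(-1/4) = -2)
(Q + J(3, -12))**2 = (-2 + (12 - 5*3))**2 = (-2 + (12 - 15))**2 = (-2 - 3)**2 = (-5)**2 = 25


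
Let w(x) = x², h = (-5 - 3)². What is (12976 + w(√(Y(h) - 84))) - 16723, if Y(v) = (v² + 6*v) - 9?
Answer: 640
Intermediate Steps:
h = 64 (h = (-8)² = 64)
Y(v) = -9 + v² + 6*v
(12976 + w(√(Y(h) - 84))) - 16723 = (12976 + (√((-9 + 64² + 6*64) - 84))²) - 16723 = (12976 + (√((-9 + 4096 + 384) - 84))²) - 16723 = (12976 + (√(4471 - 84))²) - 16723 = (12976 + (√4387)²) - 16723 = (12976 + 4387) - 16723 = 17363 - 16723 = 640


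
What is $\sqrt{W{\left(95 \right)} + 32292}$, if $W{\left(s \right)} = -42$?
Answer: $5 \sqrt{1290} \approx 179.58$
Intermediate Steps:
$\sqrt{W{\left(95 \right)} + 32292} = \sqrt{-42 + 32292} = \sqrt{32250} = 5 \sqrt{1290}$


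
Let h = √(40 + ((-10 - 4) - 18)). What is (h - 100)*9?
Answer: -900 + 18*√2 ≈ -874.54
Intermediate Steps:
h = 2*√2 (h = √(40 + (-14 - 18)) = √(40 - 32) = √8 = 2*√2 ≈ 2.8284)
(h - 100)*9 = (2*√2 - 100)*9 = (-100 + 2*√2)*9 = -900 + 18*√2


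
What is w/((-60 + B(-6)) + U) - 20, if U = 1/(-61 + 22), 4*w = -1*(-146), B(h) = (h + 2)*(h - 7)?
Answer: -15367/626 ≈ -24.548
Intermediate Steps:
B(h) = (-7 + h)*(2 + h) (B(h) = (2 + h)*(-7 + h) = (-7 + h)*(2 + h))
w = 73/2 (w = (-1*(-146))/4 = (1/4)*146 = 73/2 ≈ 36.500)
U = -1/39 (U = 1/(-39) = -1/39 ≈ -0.025641)
w/((-60 + B(-6)) + U) - 20 = 73/(2*((-60 + (-14 + (-6)**2 - 5*(-6))) - 1/39)) - 20 = 73/(2*((-60 + (-14 + 36 + 30)) - 1/39)) - 20 = 73/(2*((-60 + 52) - 1/39)) - 20 = 73/(2*(-8 - 1/39)) - 20 = 73/(2*(-313/39)) - 20 = (73/2)*(-39/313) - 20 = -2847/626 - 20 = -15367/626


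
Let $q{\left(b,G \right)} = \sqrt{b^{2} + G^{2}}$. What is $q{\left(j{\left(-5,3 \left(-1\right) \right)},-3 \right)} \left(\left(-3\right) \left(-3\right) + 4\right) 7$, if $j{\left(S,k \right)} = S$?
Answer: $91 \sqrt{34} \approx 530.62$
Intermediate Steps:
$q{\left(b,G \right)} = \sqrt{G^{2} + b^{2}}$
$q{\left(j{\left(-5,3 \left(-1\right) \right)},-3 \right)} \left(\left(-3\right) \left(-3\right) + 4\right) 7 = \sqrt{\left(-3\right)^{2} + \left(-5\right)^{2}} \left(\left(-3\right) \left(-3\right) + 4\right) 7 = \sqrt{9 + 25} \left(9 + 4\right) 7 = \sqrt{34} \cdot 13 \cdot 7 = 13 \sqrt{34} \cdot 7 = 91 \sqrt{34}$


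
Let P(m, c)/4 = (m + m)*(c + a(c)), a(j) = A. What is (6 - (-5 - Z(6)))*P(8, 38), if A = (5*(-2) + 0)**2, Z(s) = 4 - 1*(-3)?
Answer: 158976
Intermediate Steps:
Z(s) = 7 (Z(s) = 4 + 3 = 7)
A = 100 (A = (-10 + 0)**2 = (-10)**2 = 100)
a(j) = 100
P(m, c) = 8*m*(100 + c) (P(m, c) = 4*((m + m)*(c + 100)) = 4*((2*m)*(100 + c)) = 4*(2*m*(100 + c)) = 8*m*(100 + c))
(6 - (-5 - Z(6)))*P(8, 38) = (6 - (-5 - 1*7))*(8*8*(100 + 38)) = (6 - (-5 - 7))*(8*8*138) = (6 - 1*(-12))*8832 = (6 + 12)*8832 = 18*8832 = 158976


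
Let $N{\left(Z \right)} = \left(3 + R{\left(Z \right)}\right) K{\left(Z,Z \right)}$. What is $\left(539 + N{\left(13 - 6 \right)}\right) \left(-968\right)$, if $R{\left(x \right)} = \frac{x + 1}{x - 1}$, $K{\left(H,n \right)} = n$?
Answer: $- \frac{1653344}{3} \approx -5.5112 \cdot 10^{5}$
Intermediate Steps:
$R{\left(x \right)} = \frac{1 + x}{-1 + x}$
$N{\left(Z \right)} = Z \left(3 + \frac{1 + Z}{-1 + Z}\right)$ ($N{\left(Z \right)} = \left(3 + \frac{1 + Z}{-1 + Z}\right) Z = Z \left(3 + \frac{1 + Z}{-1 + Z}\right)$)
$\left(539 + N{\left(13 - 6 \right)}\right) \left(-968\right) = \left(539 + \frac{2 \left(13 - 6\right) \left(-1 + 2 \left(13 - 6\right)\right)}{-1 + \left(13 - 6\right)}\right) \left(-968\right) = \left(539 + 2 \cdot 7 \frac{1}{-1 + 7} \left(-1 + 2 \cdot 7\right)\right) \left(-968\right) = \left(539 + 2 \cdot 7 \cdot \frac{1}{6} \left(-1 + 14\right)\right) \left(-968\right) = \left(539 + 2 \cdot 7 \cdot \frac{1}{6} \cdot 13\right) \left(-968\right) = \left(539 + \frac{91}{3}\right) \left(-968\right) = \frac{1708}{3} \left(-968\right) = - \frac{1653344}{3}$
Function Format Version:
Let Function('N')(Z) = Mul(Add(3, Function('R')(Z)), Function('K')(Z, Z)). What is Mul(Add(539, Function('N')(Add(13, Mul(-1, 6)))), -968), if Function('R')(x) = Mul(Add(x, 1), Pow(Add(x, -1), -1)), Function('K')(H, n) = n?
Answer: Rational(-1653344, 3) ≈ -5.5112e+5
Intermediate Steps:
Function('R')(x) = Mul(Pow(Add(-1, x), -1), Add(1, x)) (Function('R')(x) = Mul(Add(1, x), Pow(Add(-1, x), -1)) = Mul(Pow(Add(-1, x), -1), Add(1, x)))
Function('N')(Z) = Mul(Z, Add(3, Mul(Pow(Add(-1, Z), -1), Add(1, Z)))) (Function('N')(Z) = Mul(Add(3, Mul(Pow(Add(-1, Z), -1), Add(1, Z))), Z) = Mul(Z, Add(3, Mul(Pow(Add(-1, Z), -1), Add(1, Z)))))
Mul(Add(539, Function('N')(Add(13, Mul(-1, 6)))), -968) = Mul(Add(539, Mul(2, Add(13, Mul(-1, 6)), Pow(Add(-1, Add(13, Mul(-1, 6))), -1), Add(-1, Mul(2, Add(13, Mul(-1, 6)))))), -968) = Mul(Add(539, Mul(2, Add(13, -6), Pow(Add(-1, Add(13, -6)), -1), Add(-1, Mul(2, Add(13, -6))))), -968) = Mul(Add(539, Mul(2, 7, Pow(Add(-1, 7), -1), Add(-1, Mul(2, 7)))), -968) = Mul(Add(539, Mul(2, 7, Pow(6, -1), Add(-1, 14))), -968) = Mul(Add(539, Mul(2, 7, Rational(1, 6), 13)), -968) = Mul(Add(539, Rational(91, 3)), -968) = Mul(Rational(1708, 3), -968) = Rational(-1653344, 3)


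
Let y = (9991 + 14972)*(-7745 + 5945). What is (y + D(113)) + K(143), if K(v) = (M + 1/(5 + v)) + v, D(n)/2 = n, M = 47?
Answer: -6650081631/148 ≈ -4.4933e+7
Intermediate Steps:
D(n) = 2*n
y = -44933400 (y = 24963*(-1800) = -44933400)
K(v) = 47 + v + 1/(5 + v) (K(v) = (47 + 1/(5 + v)) + v = 47 + v + 1/(5 + v))
(y + D(113)) + K(143) = (-44933400 + 2*113) + (236 + 143**2 + 52*143)/(5 + 143) = (-44933400 + 226) + (236 + 20449 + 7436)/148 = -44933174 + (1/148)*28121 = -44933174 + 28121/148 = -6650081631/148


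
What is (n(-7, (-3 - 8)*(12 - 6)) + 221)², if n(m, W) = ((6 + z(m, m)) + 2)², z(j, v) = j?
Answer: 49284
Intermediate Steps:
n(m, W) = (8 + m)² (n(m, W) = ((6 + m) + 2)² = (8 + m)²)
(n(-7, (-3 - 8)*(12 - 6)) + 221)² = ((8 - 7)² + 221)² = (1² + 221)² = (1 + 221)² = 222² = 49284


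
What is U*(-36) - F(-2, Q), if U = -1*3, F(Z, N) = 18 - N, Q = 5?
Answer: 95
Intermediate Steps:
U = -3
U*(-36) - F(-2, Q) = -3*(-36) - (18 - 1*5) = 108 - (18 - 5) = 108 - 1*13 = 108 - 13 = 95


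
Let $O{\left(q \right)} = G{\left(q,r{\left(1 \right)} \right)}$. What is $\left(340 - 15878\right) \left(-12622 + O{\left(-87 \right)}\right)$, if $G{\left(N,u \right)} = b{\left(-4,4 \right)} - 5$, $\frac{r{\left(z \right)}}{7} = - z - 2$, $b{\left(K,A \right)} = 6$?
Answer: $196105098$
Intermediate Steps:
$r{\left(z \right)} = -14 - 7 z$ ($r{\left(z \right)} = 7 \left(- z - 2\right) = 7 \left(-2 - z\right) = -14 - 7 z$)
$G{\left(N,u \right)} = 1$ ($G{\left(N,u \right)} = 6 - 5 = 1$)
$O{\left(q \right)} = 1$
$\left(340 - 15878\right) \left(-12622 + O{\left(-87 \right)}\right) = \left(340 - 15878\right) \left(-12622 + 1\right) = \left(-15538\right) \left(-12621\right) = 196105098$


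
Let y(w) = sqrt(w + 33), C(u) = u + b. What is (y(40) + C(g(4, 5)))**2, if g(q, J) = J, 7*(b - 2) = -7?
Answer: (6 + sqrt(73))**2 ≈ 211.53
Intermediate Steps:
b = 1 (b = 2 + (1/7)*(-7) = 2 - 1 = 1)
C(u) = 1 + u (C(u) = u + 1 = 1 + u)
y(w) = sqrt(33 + w)
(y(40) + C(g(4, 5)))**2 = (sqrt(33 + 40) + (1 + 5))**2 = (sqrt(73) + 6)**2 = (6 + sqrt(73))**2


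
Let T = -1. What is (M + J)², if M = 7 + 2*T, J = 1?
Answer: 36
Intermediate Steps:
M = 5 (M = 7 + 2*(-1) = 7 - 2 = 5)
(M + J)² = (5 + 1)² = 6² = 36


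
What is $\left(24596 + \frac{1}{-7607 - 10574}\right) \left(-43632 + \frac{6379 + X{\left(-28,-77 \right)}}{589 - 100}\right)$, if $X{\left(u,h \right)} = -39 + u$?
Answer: $- \frac{3179409559421000}{2963503} \approx -1.0729 \cdot 10^{9}$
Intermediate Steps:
$\left(24596 + \frac{1}{-7607 - 10574}\right) \left(-43632 + \frac{6379 + X{\left(-28,-77 \right)}}{589 - 100}\right) = \left(24596 + \frac{1}{-7607 - 10574}\right) \left(-43632 + \frac{6379 - 67}{589 - 100}\right) = \left(24596 + \frac{1}{-18181}\right) \left(-43632 + \frac{6379 - 67}{489}\right) = \left(24596 - \frac{1}{18181}\right) \left(-43632 + 6312 \cdot \frac{1}{489}\right) = \frac{447179875 \left(-43632 + \frac{2104}{163}\right)}{18181} = \frac{447179875}{18181} \left(- \frac{7109912}{163}\right) = - \frac{3179409559421000}{2963503}$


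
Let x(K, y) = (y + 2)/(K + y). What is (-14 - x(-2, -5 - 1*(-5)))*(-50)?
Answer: 650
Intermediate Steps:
x(K, y) = (2 + y)/(K + y)
(-14 - x(-2, -5 - 1*(-5)))*(-50) = (-14 - (2 + (-5 - 1*(-5)))/(-2 + (-5 - 1*(-5))))*(-50) = (-14 - (2 + (-5 + 5))/(-2 + (-5 + 5)))*(-50) = (-14 - (2 + 0)/(-2 + 0))*(-50) = (-14 - 2/(-2))*(-50) = (-14 - (-1)*2/2)*(-50) = (-14 - 1*(-1))*(-50) = (-14 + 1)*(-50) = -13*(-50) = 650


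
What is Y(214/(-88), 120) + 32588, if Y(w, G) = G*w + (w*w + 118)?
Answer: 62765305/1936 ≈ 32420.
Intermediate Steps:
Y(w, G) = 118 + w² + G*w (Y(w, G) = G*w + (w² + 118) = G*w + (118 + w²) = 118 + w² + G*w)
Y(214/(-88), 120) + 32588 = (118 + (214/(-88))² + 120*(214/(-88))) + 32588 = (118 + (214*(-1/88))² + 120*(214*(-1/88))) + 32588 = (118 + (-107/44)² + 120*(-107/44)) + 32588 = (118 + 11449/1936 - 3210/11) + 32588 = -325063/1936 + 32588 = 62765305/1936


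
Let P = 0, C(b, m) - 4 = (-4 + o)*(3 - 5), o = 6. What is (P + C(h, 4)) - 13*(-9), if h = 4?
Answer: 117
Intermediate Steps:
C(b, m) = 0 (C(b, m) = 4 + (-4 + 6)*(3 - 5) = 4 + 2*(-2) = 4 - 4 = 0)
(P + C(h, 4)) - 13*(-9) = (0 + 0) - 13*(-9) = 0 + 117 = 117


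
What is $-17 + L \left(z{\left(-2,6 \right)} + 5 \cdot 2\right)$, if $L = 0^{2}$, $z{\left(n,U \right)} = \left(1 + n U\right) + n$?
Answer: $-17$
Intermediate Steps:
$z{\left(n,U \right)} = 1 + n + U n$ ($z{\left(n,U \right)} = \left(1 + U n\right) + n = 1 + n + U n$)
$L = 0$
$-17 + L \left(z{\left(-2,6 \right)} + 5 \cdot 2\right) = -17 + 0 \left(\left(1 - 2 + 6 \left(-2\right)\right) + 5 \cdot 2\right) = -17 + 0 \left(\left(1 - 2 - 12\right) + 10\right) = -17 + 0 \left(-13 + 10\right) = -17 + 0 \left(-3\right) = -17 + 0 = -17$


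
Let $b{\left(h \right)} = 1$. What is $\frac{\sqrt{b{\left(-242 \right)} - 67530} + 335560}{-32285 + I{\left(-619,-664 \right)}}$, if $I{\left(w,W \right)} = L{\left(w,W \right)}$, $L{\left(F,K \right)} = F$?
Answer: $- \frac{41945}{4113} - \frac{i \sqrt{67529}}{32904} \approx -10.198 - 0.0078976 i$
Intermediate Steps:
$I{\left(w,W \right)} = w$
$\frac{\sqrt{b{\left(-242 \right)} - 67530} + 335560}{-32285 + I{\left(-619,-664 \right)}} = \frac{\sqrt{1 - 67530} + 335560}{-32285 - 619} = \frac{\sqrt{-67529} + 335560}{-32904} = \left(i \sqrt{67529} + 335560\right) \left(- \frac{1}{32904}\right) = \left(335560 + i \sqrt{67529}\right) \left(- \frac{1}{32904}\right) = - \frac{41945}{4113} - \frac{i \sqrt{67529}}{32904}$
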